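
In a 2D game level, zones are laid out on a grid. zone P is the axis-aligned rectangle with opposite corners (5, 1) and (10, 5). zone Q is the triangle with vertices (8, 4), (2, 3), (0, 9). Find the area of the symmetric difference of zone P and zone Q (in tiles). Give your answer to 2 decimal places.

|zone P| = 20, |zone Q| = 19, |zone P∩zone Q| = 2.95.
|zone P △ zone Q| = |zone P| + |zone Q| − 2·|zone P∩zone Q| = 20 + 19 − 5.9 = 33.10.

33.10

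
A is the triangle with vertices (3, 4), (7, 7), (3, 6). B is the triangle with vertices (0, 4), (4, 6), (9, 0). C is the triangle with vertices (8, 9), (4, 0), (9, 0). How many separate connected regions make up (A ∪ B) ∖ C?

(A ∪ B) ∖ C is a single connected region.

1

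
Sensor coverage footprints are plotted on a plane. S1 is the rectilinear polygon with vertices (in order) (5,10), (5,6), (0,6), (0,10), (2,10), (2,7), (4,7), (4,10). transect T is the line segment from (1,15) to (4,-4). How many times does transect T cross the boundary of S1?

The segment meets the boundary at (2.421,6), (2.263,7), (2,8.667), (1.789,10).

4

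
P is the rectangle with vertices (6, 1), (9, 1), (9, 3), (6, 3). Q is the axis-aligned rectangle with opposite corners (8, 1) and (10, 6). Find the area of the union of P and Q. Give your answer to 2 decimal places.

14.00

By inclusion–exclusion:
Individual areas: |P| = 6, |Q| = 10.
|P∩Q|: x∈[8,9], y∈[1,3] → 1·2 = 2.
|P ∪ Q| = 16 − 2 = 14.00.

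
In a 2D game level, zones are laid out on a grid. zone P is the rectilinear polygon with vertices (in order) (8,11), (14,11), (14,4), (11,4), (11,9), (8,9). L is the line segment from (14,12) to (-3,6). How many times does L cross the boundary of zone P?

2

The segment meets the boundary at (8,9.882), (11.167,11).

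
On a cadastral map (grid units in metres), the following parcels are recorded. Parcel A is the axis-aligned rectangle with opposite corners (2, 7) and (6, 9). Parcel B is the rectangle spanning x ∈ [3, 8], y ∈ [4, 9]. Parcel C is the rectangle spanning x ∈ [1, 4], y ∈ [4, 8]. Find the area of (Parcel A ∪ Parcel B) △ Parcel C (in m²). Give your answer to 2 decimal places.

29.00

|Parcel A ∪ Parcel B| = 27.
|(Parcel A ∪ Parcel B) ∩ Parcel C| = 5.
|(Parcel A ∪ Parcel B) △ Parcel C| = 27 + 12 − 10 = 29.00.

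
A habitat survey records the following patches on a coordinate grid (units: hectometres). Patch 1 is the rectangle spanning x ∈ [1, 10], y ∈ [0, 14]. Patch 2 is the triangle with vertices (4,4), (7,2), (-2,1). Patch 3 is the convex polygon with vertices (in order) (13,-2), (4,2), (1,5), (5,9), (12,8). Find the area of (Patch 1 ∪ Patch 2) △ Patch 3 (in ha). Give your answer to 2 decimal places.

95.32

|Patch 1 ∪ Patch 2| = 127.75.
|(Patch 1 ∪ Patch 2) ∩ Patch 3| = 56.2143.
|(Patch 1 ∪ Patch 2) △ Patch 3| = 127.75 + 80 − 112.4286 = 95.32.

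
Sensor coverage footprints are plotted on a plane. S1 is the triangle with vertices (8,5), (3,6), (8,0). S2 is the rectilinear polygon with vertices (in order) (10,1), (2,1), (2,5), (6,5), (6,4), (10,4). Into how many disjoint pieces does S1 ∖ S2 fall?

S1 ∖ S2 splits into 2 disjoint pieces (area 4.0833, area 0.4167).

2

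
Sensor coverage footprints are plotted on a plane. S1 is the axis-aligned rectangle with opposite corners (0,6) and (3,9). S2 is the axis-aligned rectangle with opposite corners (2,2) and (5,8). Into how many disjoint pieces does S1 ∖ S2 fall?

1

S1 ∖ S2 is a single connected region.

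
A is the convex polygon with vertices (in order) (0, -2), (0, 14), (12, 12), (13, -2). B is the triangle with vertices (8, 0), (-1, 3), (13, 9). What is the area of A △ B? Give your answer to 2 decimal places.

140.49

|A| = 187, |B| = 48, |A∩B| = 47.2551.
|A △ B| = |A| + |B| − 2·|A∩B| = 187 + 48 − 94.5102 = 140.49.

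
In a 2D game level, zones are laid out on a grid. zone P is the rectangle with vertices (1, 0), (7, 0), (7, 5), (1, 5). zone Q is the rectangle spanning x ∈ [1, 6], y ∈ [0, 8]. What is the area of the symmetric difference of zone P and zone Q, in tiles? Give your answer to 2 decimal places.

|zone P∩zone Q|: x∈[1,6], y∈[0,5] → 5·5 = 25.
|zone P △ zone Q| = |zone P| + |zone Q| − 2·|zone P∩zone Q| = 30 + 40 − 50 = 20.00.

20.00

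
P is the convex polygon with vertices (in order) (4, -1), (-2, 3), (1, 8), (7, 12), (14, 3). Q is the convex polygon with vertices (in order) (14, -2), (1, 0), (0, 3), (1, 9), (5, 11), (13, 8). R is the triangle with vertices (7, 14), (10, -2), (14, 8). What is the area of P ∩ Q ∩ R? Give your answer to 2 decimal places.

21.78

The intersection is the polygon with vertices (8.922,9.529), (12.679,4.698), (11.619,2.048), (9.407,1.163), (7.756,9.966).
By the shoelace formula its area is 21.78.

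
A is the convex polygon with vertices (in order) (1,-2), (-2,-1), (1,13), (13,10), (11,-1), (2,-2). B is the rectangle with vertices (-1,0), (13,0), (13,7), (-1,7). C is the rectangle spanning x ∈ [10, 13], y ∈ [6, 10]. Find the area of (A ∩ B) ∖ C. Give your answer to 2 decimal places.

86.17

|A ∩ B| = 88.5368.
|(A ∩ B) ∩ C| = 2.3636.
|(A ∩ B) ∖ C| = 88.5368 − 2.3636 = 86.17.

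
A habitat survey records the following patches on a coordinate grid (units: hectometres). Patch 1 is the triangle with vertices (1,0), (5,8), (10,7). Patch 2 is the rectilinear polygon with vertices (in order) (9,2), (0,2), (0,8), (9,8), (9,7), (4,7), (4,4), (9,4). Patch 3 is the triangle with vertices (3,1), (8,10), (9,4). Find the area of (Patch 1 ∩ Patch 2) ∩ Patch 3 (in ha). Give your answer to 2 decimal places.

2.47

|Patch 1 ∩ Patch 2| = 8.3643.
|(Patch 1 ∩ Patch 2) ∩ Patch 3| = 2.47.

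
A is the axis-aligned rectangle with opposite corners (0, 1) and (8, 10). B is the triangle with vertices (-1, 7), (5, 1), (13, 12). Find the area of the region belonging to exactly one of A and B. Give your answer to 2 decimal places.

|A| = 72, |B| = 57, |A∩B| = 43.5339.
|A △ B| = |A| + |B| − 2·|A∩B| = 72 + 57 − 87.0679 = 41.93.

41.93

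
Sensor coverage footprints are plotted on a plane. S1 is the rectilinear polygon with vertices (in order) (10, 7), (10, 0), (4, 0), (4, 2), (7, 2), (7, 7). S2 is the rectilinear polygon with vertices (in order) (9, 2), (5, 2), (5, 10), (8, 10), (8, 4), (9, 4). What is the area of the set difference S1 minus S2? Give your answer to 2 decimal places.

|S1| = 27, |S1∩S2| = 7.
|S1 ∖ S2| = |S1| − |S1∩S2| = 27 − 7 = 20.00.

20.00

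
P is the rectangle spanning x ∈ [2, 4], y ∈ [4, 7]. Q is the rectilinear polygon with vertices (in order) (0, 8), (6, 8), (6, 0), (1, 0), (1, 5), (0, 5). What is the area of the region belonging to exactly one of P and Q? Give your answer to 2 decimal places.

|P| = 6, |Q| = 43, |P∩Q| = 6.
|P △ Q| = |P| + |Q| − 2·|P∩Q| = 6 + 43 − 12 = 37.00.

37.00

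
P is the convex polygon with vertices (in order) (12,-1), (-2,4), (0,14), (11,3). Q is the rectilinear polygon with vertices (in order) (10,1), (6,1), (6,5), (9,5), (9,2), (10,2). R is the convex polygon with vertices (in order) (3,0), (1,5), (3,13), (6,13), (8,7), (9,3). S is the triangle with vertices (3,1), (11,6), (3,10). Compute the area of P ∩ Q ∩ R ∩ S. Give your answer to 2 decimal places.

The intersection is the polygon with vertices (8.5,5), (8.622,4.513), (6,2.875), (6,5).
By the shoelace formula its area is 3.39.

3.39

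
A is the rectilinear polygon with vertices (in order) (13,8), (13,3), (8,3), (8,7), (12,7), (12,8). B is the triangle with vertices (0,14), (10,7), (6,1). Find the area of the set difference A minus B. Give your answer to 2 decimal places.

|A| = 21, |A∩B| = 3.
|A ∖ B| = |A| − |A∩B| = 21 − 3 = 18.00.

18.00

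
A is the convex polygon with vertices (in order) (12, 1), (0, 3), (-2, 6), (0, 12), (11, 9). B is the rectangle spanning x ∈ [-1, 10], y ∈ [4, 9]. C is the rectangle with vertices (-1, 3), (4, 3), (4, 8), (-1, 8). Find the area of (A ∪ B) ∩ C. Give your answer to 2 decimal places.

The region (A ∪ B) ∩ C is the polygon with vertices (-0.667,4), (-1,4), (-1,4.5), (-1,8), (4,8), (4,3), (0,3).
By the shoelace formula its area is 24.33.

24.33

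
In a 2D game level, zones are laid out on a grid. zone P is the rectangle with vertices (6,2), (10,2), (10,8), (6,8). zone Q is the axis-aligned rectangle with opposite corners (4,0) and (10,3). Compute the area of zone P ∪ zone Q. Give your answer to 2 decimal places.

By inclusion–exclusion:
Individual areas: |zone P| = 24, |zone Q| = 18.
|zone P∩zone Q|: x∈[6,10], y∈[2,3] → 4·1 = 4.
|zone P ∪ zone Q| = 42 − 4 = 38.00.

38.00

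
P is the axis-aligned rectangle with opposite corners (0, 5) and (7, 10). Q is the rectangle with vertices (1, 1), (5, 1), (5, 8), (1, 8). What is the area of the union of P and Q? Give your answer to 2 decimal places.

By inclusion–exclusion:
Individual areas: |P| = 35, |Q| = 28.
|P∩Q|: x∈[1,5], y∈[5,8] → 4·3 = 12.
|P ∪ Q| = 63 − 12 = 51.00.

51.00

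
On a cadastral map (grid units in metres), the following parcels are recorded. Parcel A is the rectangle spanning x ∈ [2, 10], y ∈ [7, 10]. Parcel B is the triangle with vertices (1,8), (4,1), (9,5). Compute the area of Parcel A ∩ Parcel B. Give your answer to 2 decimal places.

0.52

The intersection is the polygon with vertices (2,7), (2,7.625), (3.667,7).
By the shoelace formula its area is 0.52.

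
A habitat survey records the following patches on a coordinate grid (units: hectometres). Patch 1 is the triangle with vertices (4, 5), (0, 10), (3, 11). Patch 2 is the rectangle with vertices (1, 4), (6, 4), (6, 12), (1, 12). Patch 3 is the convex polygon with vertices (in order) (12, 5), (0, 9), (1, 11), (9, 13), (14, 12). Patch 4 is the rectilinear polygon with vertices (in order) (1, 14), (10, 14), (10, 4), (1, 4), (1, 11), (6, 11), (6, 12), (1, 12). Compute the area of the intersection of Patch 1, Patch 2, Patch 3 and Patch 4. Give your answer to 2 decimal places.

The intersection is the polygon with vertices (3,11), (3.529,7.824), (1.091,8.636), (1,8.75), (1,10.333).
By the shoelace formula its area is 5.46.

5.46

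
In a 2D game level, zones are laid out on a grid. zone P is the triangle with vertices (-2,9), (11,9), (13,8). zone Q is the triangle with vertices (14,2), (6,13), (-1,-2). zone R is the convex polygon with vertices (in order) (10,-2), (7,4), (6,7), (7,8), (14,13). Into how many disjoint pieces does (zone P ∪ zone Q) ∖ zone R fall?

(zone P ∪ zone Q) ∖ zone R splits into 3 disjoint pieces (area 63.9381, area 0.0209, area 5.5635).

3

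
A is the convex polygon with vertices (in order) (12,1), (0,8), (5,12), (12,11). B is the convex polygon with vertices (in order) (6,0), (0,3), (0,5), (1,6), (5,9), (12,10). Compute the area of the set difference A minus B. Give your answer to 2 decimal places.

43.54

|A| = 76.5, |A∩B| = 32.9609.
|A ∖ B| = |A| − |A∩B| = 76.5 − 32.9609 = 43.54.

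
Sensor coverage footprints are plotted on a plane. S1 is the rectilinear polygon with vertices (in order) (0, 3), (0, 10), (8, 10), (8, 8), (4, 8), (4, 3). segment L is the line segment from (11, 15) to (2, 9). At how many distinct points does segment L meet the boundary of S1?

The segment meets the boundary at (3.5,10).

1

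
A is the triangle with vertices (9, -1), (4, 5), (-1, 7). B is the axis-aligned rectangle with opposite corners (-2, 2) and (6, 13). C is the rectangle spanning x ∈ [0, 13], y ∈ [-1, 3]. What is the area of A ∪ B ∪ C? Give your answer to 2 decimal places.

134.00

By inclusion–exclusion:
Individual areas: |A| = 10, |B| = 88, |C| = 52.
|A∩B| = 7.975.
|A∩C| = 3.3333.
|B∩C|: x∈[0,6], y∈[2,3] → 6·1 = 6.
|A∩B∩C| = 1.3083.
|A ∪ B ∪ C| = 150 − 17.3083 + 1.3083 = 134.00.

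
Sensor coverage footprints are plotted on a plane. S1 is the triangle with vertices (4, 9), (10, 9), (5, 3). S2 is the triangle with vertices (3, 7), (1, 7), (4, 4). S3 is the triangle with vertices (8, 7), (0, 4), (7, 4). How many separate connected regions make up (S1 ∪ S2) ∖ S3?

3

(S1 ∪ S2) ∖ S3 splits into 3 disjoint pieces (area 12.4837, area 0.5, area 2.5152).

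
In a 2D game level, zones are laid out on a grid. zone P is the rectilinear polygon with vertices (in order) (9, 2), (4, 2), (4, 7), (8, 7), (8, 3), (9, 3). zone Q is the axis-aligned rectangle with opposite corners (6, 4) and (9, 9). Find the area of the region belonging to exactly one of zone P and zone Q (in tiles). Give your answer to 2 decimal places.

24.00

|zone P| = 21, |zone Q| = 15, |zone P∩zone Q| = 6.
|zone P △ zone Q| = |zone P| + |zone Q| − 2·|zone P∩zone Q| = 21 + 15 − 12 = 24.00.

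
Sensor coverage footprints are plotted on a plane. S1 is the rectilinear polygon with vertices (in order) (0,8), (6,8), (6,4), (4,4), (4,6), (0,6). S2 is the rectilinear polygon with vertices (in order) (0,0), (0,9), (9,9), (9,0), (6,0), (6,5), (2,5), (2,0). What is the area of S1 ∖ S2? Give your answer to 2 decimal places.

|S1| = 16, |S1∩S2| = 14.
|S1 ∖ S2| = |S1| − |S1∩S2| = 16 − 14 = 2.00.

2.00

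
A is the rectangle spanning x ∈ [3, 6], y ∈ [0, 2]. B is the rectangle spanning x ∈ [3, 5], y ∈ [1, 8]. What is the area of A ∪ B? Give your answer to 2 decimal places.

By inclusion–exclusion:
Individual areas: |A| = 6, |B| = 14.
|A∩B|: x∈[3,5], y∈[1,2] → 2·1 = 2.
|A ∪ B| = 20 − 2 = 18.00.

18.00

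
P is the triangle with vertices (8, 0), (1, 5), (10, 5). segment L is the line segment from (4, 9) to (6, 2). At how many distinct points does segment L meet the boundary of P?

1

The segment meets the boundary at (5.143,5).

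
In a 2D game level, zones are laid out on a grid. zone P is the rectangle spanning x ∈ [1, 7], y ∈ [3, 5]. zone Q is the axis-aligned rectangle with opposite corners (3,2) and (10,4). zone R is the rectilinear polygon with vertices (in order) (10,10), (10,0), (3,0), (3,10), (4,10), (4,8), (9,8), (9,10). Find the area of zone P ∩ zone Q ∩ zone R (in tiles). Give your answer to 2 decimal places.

4.00

The intersection is the polygon with vertices (3,3), (3,4), (7,4), (7,3).
By the shoelace formula its area is 4.00.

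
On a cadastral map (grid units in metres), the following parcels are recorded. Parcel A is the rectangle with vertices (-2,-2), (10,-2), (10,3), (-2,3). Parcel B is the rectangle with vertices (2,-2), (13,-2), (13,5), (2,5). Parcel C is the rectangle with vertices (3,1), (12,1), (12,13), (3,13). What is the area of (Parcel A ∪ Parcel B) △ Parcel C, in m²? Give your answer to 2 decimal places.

133.00

|Parcel A ∪ Parcel B| = 97.
|(Parcel A ∪ Parcel B) ∩ Parcel C| = 36.
|(Parcel A ∪ Parcel B) △ Parcel C| = 97 + 108 − 72 = 133.00.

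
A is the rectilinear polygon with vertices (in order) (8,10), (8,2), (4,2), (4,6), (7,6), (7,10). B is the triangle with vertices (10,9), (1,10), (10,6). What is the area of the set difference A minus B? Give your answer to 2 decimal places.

17.83

|A| = 20, |A∩B| = 2.1667.
|A ∖ B| = |A| − |A∩B| = 20 − 2.1667 = 17.83.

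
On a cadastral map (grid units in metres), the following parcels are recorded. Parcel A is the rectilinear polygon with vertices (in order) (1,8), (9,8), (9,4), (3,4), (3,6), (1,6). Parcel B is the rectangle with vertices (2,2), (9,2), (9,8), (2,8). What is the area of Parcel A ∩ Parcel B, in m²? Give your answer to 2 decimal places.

26.00

The intersection is the polygon with vertices (9,8), (9,4), (3,4), (3,6), (2,6), (2,8).
By the shoelace formula its area is 26.00.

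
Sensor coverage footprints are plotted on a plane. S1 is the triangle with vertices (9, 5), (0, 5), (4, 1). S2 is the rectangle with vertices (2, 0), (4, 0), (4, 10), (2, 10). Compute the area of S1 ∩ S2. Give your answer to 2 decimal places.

The intersection is the polygon with vertices (4,5), (4,1), (2,3), (2,5).
By the shoelace formula its area is 6.00.

6.00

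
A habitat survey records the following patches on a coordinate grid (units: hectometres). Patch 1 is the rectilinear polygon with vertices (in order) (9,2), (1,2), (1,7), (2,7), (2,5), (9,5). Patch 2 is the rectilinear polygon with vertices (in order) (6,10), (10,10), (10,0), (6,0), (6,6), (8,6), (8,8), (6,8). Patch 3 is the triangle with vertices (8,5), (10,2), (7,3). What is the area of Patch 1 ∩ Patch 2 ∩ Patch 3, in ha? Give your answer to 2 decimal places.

2.92

The intersection is the polygon with vertices (9,2.333), (7,3), (8,5), (9,3.5).
By the shoelace formula its area is 2.92.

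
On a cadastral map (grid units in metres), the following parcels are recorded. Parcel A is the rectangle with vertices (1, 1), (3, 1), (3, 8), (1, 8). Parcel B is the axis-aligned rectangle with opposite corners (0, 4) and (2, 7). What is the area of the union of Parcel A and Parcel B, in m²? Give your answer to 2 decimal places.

By inclusion–exclusion:
Individual areas: |Parcel A| = 14, |Parcel B| = 6.
|Parcel A∩Parcel B|: x∈[1,2], y∈[4,7] → 1·3 = 3.
|Parcel A ∪ Parcel B| = 20 − 3 = 17.00.

17.00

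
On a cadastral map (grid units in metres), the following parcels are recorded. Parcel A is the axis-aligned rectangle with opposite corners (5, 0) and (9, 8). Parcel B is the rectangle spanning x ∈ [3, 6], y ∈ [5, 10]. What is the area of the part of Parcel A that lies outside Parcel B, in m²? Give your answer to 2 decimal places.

|Parcel A∩Parcel B|: x∈[5,6], y∈[5,8] → 1·3 = 3.
|Parcel A| = 32.
|Parcel A ∖ Parcel B| = |Parcel A| − |Parcel A∩Parcel B| = 32 − 3 = 29.00.

29.00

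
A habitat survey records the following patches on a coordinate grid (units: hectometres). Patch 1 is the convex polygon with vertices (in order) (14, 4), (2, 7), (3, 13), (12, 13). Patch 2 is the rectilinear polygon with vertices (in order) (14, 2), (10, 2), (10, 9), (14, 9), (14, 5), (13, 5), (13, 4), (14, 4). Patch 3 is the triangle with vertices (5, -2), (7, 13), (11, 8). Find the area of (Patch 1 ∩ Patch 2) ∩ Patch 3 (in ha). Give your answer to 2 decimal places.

The region (Patch 1 ∩ Patch 2) ∩ Patch 3 is the polygon with vertices (10,9), (10.2,9), (11,8), (10,6.333).
By the shoelace formula its area is 1.43.

1.43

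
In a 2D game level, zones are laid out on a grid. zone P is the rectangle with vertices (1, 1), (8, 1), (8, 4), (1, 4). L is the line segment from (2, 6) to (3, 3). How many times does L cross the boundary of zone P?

1

The segment meets the boundary at (2.667,4).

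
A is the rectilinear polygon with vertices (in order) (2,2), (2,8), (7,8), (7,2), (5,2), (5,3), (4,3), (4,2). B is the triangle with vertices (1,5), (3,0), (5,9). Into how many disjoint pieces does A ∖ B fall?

A ∖ B splits into 3 disjoint pieces (area 0.05, area 2, area 16.3333).

3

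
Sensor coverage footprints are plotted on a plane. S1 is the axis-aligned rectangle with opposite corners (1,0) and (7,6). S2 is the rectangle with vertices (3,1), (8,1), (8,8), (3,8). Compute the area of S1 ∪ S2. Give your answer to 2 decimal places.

By inclusion–exclusion:
Individual areas: |S1| = 36, |S2| = 35.
|S1∩S2|: x∈[3,7], y∈[1,6] → 4·5 = 20.
|S1 ∪ S2| = 71 − 20 = 51.00.

51.00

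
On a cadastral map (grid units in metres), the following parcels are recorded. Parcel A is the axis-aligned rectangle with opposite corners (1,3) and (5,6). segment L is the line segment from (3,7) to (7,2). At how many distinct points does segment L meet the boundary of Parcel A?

The segment meets the boundary at (5,4.5), (3.8,6).

2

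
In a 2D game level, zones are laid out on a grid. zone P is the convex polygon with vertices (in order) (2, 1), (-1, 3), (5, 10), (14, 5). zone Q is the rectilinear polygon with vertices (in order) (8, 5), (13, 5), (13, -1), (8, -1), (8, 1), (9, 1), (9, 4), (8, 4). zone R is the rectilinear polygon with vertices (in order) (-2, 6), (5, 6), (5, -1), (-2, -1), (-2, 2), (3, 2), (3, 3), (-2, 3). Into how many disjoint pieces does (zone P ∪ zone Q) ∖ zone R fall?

2

(zone P ∪ zone Q) ∖ zone R splits into 2 disjoint pieces (area 64.8571, area 3.25).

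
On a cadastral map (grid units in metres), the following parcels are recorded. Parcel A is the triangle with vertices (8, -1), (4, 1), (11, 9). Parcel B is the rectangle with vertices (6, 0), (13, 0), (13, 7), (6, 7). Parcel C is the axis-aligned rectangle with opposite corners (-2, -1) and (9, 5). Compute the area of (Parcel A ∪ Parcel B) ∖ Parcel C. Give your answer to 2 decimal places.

|Parcel A ∪ Parcel B| = 54.5857.
|(Parcel A ∪ Parcel B) ∩ Parcel C| = 19.4357.
|(Parcel A ∪ Parcel B) ∖ Parcel C| = 54.5857 − 19.4357 = 35.15.

35.15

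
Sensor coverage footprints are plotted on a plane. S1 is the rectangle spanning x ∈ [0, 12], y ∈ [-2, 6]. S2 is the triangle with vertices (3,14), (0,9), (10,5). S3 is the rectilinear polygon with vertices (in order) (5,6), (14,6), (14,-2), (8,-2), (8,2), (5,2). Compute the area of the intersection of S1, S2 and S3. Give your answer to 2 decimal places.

The intersection is the polygon with vertices (10,5), (7.5,6), (9.222,6).
By the shoelace formula its area is 0.86.

0.86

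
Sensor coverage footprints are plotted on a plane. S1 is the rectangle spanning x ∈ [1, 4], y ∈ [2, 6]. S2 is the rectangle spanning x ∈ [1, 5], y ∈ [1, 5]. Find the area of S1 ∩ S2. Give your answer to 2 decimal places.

9.00

|S1∩S2|: x∈[1,4], y∈[2,5] → 3·3 = 9.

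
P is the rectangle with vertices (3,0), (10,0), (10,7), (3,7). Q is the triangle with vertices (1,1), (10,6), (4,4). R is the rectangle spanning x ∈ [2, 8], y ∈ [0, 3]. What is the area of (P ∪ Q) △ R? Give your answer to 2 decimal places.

|P ∪ Q| = 49.8889.
|(P ∪ Q) ∩ R| = 15.6667.
|(P ∪ Q) △ R| = 49.8889 + 18 − 31.3333 = 36.56.

36.56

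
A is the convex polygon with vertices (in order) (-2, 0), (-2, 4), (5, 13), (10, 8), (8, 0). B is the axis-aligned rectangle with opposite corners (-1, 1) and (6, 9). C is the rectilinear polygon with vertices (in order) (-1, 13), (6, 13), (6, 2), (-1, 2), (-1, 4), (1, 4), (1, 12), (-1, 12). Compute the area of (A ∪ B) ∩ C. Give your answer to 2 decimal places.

The region (A ∪ B) ∩ C is the polygon with vertices (1.889,9), (5,13), (6,12), (6,2), (-1,2), (-1,4), (1,4), (1,9).
By the shoelace formula its area is 48.72.

48.72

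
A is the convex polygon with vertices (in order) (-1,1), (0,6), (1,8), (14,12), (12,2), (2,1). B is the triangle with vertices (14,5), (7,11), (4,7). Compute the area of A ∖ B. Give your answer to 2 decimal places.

87.25

|A| = 108.5, |A∩B| = 21.2509.
|A ∖ B| = |A| − |A∩B| = 108.5 − 21.2509 = 87.25.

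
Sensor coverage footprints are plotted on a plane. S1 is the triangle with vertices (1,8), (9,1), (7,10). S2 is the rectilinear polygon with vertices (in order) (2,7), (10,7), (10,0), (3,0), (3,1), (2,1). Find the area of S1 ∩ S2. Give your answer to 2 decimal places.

16.57

The intersection is the polygon with vertices (9,1), (2.143,7), (7.667,7).
By the shoelace formula its area is 16.57.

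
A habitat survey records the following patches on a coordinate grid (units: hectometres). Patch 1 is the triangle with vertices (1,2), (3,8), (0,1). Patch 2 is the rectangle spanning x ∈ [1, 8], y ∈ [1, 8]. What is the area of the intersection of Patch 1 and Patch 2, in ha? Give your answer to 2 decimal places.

The intersection is the polygon with vertices (1,2), (1,3.333), (3,8).
By the shoelace formula its area is 1.33.

1.33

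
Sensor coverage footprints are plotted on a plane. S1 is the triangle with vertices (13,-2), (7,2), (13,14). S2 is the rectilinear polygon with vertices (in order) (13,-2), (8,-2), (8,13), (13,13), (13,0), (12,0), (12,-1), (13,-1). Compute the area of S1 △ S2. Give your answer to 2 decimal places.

|S1| = 48, |S2| = 74, |S1∩S2| = 45.4167.
|S1 △ S2| = |S1| + |S2| − 2·|S1∩S2| = 48 + 74 − 90.8333 = 31.17.

31.17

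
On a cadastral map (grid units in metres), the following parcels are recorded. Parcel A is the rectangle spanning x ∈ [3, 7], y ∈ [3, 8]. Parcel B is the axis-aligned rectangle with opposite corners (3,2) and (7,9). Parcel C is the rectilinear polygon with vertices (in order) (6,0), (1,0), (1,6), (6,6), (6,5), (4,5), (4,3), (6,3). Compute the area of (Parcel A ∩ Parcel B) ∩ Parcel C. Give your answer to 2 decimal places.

|Parcel A ∩ Parcel B| = 20.
|(Parcel A ∩ Parcel B) ∩ Parcel C| = 5.00.

5.00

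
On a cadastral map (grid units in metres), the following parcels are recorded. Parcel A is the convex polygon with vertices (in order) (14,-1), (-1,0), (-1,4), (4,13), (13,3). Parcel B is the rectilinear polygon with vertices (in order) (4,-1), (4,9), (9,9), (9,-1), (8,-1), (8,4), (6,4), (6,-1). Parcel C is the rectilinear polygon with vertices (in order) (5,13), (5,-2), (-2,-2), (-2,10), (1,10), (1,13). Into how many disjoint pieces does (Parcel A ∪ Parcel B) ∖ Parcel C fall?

1

(Parcel A ∪ Parcel B) ∖ Parcel C is a single connected region.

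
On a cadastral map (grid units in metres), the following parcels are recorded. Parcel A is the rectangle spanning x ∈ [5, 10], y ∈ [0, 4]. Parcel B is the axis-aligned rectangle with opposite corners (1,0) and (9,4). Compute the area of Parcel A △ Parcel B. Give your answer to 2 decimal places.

20.00

|Parcel A∩Parcel B|: x∈[5,9], y∈[0,4] → 4·4 = 16.
|Parcel A △ Parcel B| = |Parcel A| + |Parcel B| − 2·|Parcel A∩Parcel B| = 20 + 32 − 32 = 20.00.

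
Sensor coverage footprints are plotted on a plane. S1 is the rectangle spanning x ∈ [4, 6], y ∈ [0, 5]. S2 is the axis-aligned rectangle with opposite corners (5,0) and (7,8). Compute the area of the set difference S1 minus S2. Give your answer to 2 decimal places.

|S1∩S2|: x∈[5,6], y∈[0,5] → 1·5 = 5.
|S1| = 10.
|S1 ∖ S2| = |S1| − |S1∩S2| = 10 − 5 = 5.00.

5.00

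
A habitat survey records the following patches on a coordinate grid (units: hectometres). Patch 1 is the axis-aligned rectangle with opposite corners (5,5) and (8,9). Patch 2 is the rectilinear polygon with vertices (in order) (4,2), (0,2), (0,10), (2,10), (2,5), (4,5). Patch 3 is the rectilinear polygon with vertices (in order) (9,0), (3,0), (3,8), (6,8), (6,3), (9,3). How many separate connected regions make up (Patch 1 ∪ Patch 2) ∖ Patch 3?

2

(Patch 1 ∪ Patch 2) ∖ Patch 3 splits into 2 disjoint pieces (area 9, area 19).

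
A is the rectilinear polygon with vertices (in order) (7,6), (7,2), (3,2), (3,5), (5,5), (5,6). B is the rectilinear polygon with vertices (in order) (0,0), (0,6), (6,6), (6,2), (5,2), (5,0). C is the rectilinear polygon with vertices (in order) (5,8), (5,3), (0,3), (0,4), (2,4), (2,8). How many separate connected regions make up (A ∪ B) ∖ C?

(A ∪ B) ∖ C splits into 2 disjoint pieces (area 23, area 4).

2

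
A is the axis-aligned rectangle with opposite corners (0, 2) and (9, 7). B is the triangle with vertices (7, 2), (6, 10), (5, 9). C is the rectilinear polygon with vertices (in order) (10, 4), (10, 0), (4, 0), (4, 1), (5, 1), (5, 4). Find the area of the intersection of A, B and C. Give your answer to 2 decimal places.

0.32

The intersection is the polygon with vertices (7,2), (6.429,4), (6.75,4).
By the shoelace formula its area is 0.32.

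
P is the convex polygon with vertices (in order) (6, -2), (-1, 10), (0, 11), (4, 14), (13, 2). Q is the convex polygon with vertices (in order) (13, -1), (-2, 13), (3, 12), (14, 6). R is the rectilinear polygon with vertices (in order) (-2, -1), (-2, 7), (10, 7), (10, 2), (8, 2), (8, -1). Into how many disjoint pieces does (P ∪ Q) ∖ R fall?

2

(P ∪ Q) ∖ R splits into 2 disjoint pieces (area 76.7017, area 1.1667).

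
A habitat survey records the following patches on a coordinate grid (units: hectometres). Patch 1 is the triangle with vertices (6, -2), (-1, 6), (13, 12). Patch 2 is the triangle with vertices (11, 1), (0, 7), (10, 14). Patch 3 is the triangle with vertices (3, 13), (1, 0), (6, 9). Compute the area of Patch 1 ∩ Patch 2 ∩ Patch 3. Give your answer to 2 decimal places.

7.35

The intersection is the polygon with vertices (1.916,5.955), (2.129,7.341), (6,9), (3.752,4.954).
By the shoelace formula its area is 7.35.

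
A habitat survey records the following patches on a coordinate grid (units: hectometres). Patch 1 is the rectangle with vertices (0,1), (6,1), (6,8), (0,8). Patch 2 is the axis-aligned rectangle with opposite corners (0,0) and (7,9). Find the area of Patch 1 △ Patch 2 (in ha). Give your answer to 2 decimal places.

|Patch 1∩Patch 2|: x∈[0,6], y∈[1,8] → 6·7 = 42.
|Patch 1 △ Patch 2| = |Patch 1| + |Patch 2| − 2·|Patch 1∩Patch 2| = 42 + 63 − 84 = 21.00.

21.00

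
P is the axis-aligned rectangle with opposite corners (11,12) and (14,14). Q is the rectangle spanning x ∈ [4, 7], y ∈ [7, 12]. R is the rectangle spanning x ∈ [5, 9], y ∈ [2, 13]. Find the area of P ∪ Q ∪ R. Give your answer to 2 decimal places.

55.00

By inclusion–exclusion:
Individual areas: |P| = 6, |Q| = 15, |R| = 44.
|P∩Q| = 0 (no overlap).
|P∩R| = 0 (no overlap).
|Q∩R|: x∈[5,7], y∈[7,12] → 2·5 = 10.
|P∩Q∩R| = 0.
|P ∪ Q ∪ R| = 65 − 10 + 0 = 55.00.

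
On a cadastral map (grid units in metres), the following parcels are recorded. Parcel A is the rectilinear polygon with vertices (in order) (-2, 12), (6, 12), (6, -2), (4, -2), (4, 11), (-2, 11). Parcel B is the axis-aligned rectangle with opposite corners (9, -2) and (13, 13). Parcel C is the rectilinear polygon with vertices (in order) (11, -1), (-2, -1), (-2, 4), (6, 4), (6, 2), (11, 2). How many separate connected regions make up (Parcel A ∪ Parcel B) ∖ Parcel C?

(Parcel A ∪ Parcel B) ∖ Parcel C splits into 3 disjoint pieces (area 22, area 2, area 54).

3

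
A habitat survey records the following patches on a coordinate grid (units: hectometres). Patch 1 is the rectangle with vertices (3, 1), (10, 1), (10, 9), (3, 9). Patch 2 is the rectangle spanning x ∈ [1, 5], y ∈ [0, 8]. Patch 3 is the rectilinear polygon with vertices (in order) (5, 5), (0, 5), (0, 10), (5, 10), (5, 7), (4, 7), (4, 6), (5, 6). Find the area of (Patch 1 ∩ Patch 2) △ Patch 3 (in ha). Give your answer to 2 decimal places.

|Patch 1 ∩ Patch 2| = 14.
|(Patch 1 ∩ Patch 2) ∩ Patch 3| = 5.
|(Patch 1 ∩ Patch 2) △ Patch 3| = 14 + 24 − 10 = 28.00.

28.00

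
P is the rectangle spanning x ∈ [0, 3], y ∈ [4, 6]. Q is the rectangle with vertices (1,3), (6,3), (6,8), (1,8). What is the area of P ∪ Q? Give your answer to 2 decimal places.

By inclusion–exclusion:
Individual areas: |P| = 6, |Q| = 25.
|P∩Q|: x∈[1,3], y∈[4,6] → 2·2 = 4.
|P ∪ Q| = 31 − 4 = 27.00.

27.00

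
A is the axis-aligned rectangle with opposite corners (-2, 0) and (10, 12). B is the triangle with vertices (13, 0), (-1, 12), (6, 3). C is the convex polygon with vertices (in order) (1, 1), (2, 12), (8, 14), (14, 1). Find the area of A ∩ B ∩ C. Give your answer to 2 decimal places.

17.47

The intersection is the polygon with vertices (6,3), (1.686,8.546), (1.783,9.614), (10,2.571), (10,1.286).
By the shoelace formula its area is 17.47.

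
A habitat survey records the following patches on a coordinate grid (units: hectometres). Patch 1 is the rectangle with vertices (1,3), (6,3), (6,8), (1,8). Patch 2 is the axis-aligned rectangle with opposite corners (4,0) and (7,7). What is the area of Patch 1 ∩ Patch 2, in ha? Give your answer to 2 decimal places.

8.00

|Patch 1∩Patch 2|: x∈[4,6], y∈[3,7] → 2·4 = 8.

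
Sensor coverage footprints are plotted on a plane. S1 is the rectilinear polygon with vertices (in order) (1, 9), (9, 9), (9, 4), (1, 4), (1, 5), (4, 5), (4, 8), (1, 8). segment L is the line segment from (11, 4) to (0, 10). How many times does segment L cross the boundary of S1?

4

The segment meets the boundary at (1.833,9), (3.667,8), (4,7.818), (9,5.091).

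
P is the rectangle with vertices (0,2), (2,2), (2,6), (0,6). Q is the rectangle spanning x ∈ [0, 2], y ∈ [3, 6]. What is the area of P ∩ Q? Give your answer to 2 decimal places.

6.00

|P∩Q|: x∈[0,2], y∈[3,6] → 2·3 = 6.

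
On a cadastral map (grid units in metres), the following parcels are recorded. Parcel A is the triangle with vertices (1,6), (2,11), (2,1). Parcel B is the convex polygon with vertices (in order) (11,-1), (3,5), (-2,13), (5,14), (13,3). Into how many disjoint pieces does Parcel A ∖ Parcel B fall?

1

Parcel A ∖ Parcel B is a single connected region.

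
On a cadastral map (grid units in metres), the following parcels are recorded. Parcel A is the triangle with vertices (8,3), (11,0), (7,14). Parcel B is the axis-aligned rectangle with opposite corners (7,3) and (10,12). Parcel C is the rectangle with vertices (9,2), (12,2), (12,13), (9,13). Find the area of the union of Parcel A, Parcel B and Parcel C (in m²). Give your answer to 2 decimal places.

53.32

By inclusion–exclusion:
Individual areas: |Parcel A| = 15, |Parcel B| = 27, |Parcel C| = 33.
|Parcel A∩Parcel B| = 11.3604.
|Parcel A∩Parcel C| = 3.5714.
|Parcel B∩Parcel C|: x∈[9,10], y∈[3,12] → 1·9 = 9.
|Parcel A∩Parcel B∩Parcel C| = 2.25.
|Parcel A ∪ Parcel B ∪ Parcel C| = 75 − 23.9318 + 2.25 = 53.32.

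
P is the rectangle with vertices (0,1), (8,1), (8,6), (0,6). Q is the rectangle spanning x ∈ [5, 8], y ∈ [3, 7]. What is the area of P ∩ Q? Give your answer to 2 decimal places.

|P∩Q|: x∈[5,8], y∈[3,6] → 3·3 = 9.

9.00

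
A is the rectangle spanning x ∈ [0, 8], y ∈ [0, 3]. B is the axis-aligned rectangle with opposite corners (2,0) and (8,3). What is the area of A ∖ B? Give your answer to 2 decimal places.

|A∩B|: x∈[2,8], y∈[0,3] → 6·3 = 18.
|A| = 24.
|A ∖ B| = |A| − |A∩B| = 24 − 18 = 6.00.

6.00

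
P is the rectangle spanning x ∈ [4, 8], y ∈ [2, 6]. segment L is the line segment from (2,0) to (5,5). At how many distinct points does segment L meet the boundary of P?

1

The segment meets the boundary at (4,3.333).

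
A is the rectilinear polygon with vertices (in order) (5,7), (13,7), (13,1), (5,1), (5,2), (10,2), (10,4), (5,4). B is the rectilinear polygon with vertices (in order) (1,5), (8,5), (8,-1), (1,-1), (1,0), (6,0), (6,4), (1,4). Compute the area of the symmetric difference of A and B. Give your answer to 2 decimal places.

50.00

|A| = 38, |B| = 22, |A∩B| = 5.
|A △ B| = |A| + |B| − 2·|A∩B| = 38 + 22 − 10 = 50.00.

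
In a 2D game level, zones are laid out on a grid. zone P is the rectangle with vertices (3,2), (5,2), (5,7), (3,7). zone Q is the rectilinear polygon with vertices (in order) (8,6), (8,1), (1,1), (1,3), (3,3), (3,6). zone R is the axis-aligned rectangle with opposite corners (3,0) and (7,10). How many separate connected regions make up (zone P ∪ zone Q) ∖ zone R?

(zone P ∪ zone Q) ∖ zone R splits into 2 disjoint pieces (area 5, area 4).

2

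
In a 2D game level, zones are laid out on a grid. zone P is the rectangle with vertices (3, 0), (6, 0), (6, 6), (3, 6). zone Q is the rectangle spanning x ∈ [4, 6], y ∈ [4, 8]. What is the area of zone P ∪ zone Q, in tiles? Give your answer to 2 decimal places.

By inclusion–exclusion:
Individual areas: |zone P| = 18, |zone Q| = 8.
|zone P∩zone Q|: x∈[4,6], y∈[4,6] → 2·2 = 4.
|zone P ∪ zone Q| = 26 − 4 = 22.00.

22.00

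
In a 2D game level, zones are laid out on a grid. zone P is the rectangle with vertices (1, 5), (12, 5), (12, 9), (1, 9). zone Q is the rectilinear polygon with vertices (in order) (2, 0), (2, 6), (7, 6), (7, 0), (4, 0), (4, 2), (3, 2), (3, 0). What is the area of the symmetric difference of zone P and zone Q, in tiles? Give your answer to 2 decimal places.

|zone P| = 44, |zone Q| = 28, |zone P∩zone Q| = 5.
|zone P △ zone Q| = |zone P| + |zone Q| − 2·|zone P∩zone Q| = 44 + 28 − 10 = 62.00.

62.00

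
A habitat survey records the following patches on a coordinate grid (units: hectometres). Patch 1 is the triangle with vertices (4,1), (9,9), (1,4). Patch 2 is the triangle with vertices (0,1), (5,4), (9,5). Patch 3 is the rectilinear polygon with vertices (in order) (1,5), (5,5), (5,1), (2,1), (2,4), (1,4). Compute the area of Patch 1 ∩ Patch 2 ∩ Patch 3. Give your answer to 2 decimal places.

The intersection is the polygon with vertices (2.769,2.231), (2.5,2.5), (5,4), (5,3.222).
By the shoelace formula its area is 1.41.

1.41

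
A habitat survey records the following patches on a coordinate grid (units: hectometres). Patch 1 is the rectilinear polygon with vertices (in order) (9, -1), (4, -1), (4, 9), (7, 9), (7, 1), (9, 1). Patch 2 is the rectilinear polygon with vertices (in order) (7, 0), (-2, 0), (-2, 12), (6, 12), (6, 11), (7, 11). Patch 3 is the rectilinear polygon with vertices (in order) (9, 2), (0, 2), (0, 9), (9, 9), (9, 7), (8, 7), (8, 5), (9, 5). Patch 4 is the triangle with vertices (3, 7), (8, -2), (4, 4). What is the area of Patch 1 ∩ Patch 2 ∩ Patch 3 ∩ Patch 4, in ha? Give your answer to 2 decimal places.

1.51

The intersection is the polygon with vertices (5.333,2), (4,4), (4,5.2), (5.778,2).
By the shoelace formula its area is 1.51.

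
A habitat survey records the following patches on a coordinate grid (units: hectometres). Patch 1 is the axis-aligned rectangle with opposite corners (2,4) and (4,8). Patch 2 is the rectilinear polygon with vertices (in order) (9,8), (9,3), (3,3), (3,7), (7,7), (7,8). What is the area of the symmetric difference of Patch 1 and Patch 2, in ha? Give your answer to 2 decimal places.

28.00

|Patch 1| = 8, |Patch 2| = 26, |Patch 1∩Patch 2| = 3.
|Patch 1 △ Patch 2| = |Patch 1| + |Patch 2| − 2·|Patch 1∩Patch 2| = 8 + 26 − 6 = 28.00.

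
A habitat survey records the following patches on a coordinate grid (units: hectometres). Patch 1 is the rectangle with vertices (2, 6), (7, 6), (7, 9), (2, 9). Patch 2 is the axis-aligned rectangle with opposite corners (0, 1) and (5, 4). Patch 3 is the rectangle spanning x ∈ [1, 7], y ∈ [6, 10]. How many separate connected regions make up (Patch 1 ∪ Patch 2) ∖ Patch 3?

(Patch 1 ∪ Patch 2) ∖ Patch 3 is a single connected region.

1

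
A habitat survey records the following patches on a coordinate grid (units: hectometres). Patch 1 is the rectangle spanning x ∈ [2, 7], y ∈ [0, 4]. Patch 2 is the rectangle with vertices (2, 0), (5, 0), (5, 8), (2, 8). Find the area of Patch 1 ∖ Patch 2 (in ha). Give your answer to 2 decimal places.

|Patch 1∩Patch 2|: x∈[2,5], y∈[0,4] → 3·4 = 12.
|Patch 1| = 20.
|Patch 1 ∖ Patch 2| = |Patch 1| − |Patch 1∩Patch 2| = 20 − 12 = 8.00.

8.00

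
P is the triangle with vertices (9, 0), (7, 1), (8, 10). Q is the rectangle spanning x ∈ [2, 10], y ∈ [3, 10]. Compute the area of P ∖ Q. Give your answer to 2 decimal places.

|P| = 9.5, |P∩Q| = 5.1722.
|P ∖ Q| = |P| − |P∩Q| = 9.5 − 5.1722 = 4.33.

4.33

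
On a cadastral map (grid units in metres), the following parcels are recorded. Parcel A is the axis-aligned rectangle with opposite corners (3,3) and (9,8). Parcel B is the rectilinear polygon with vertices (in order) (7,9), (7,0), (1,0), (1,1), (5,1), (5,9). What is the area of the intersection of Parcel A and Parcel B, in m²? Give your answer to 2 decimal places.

The intersection is the polygon with vertices (7,8), (7,3), (5,3), (5,8).
By the shoelace formula its area is 10.00.

10.00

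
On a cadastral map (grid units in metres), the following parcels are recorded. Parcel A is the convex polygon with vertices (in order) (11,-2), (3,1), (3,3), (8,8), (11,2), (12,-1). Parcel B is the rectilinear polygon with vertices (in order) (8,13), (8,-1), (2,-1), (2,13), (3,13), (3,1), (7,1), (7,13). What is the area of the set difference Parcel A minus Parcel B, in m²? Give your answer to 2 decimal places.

37.31

|Parcel A| = 48.5, |Parcel A∩Parcel B| = 11.1875.
|Parcel A ∖ Parcel B| = |Parcel A| − |Parcel A∩Parcel B| = 48.5 − 11.1875 = 37.31.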